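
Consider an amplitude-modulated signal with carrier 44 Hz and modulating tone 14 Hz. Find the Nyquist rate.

116 Hz

AM sidebands sit at fc ± fm = 30 Hz and 58 Hz.
Highest-frequency component: 58 Hz.
Nyquist rate = 2 × 58 Hz = 116 Hz.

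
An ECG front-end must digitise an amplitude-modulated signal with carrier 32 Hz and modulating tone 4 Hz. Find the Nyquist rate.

72 Hz

AM sidebands sit at fc ± fm = 28 Hz and 36 Hz.
Highest-frequency component: 36 Hz.
Nyquist rate = 2 × 36 Hz = 72 Hz.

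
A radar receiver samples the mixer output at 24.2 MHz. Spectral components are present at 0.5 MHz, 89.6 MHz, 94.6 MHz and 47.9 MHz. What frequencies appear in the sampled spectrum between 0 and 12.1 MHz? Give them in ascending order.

0.5 MHz, 2.2 MHz, 7.2 MHz

fs/2 = 12.1 MHz.
0.5 MHz ≤ fs/2 = 12.1 MHz, passes unchanged.
89.6 MHz mod fs = 17 MHz.
17 MHz > fs/2 = 12.1 MHz, folds to fs − 17 MHz = 7.2 MHz.
94.6 MHz mod fs = 22 MHz.
22 MHz > fs/2 = 12.1 MHz, folds to fs − 22 MHz = 2.2 MHz.
47.9 MHz mod fs = 23.7 MHz.
23.7 MHz > fs/2 = 12.1 MHz, folds to fs − 23.7 MHz = 0.5 MHz.
Distinct values: {0.5 MHz, 2.2 MHz, 7.2 MHz}.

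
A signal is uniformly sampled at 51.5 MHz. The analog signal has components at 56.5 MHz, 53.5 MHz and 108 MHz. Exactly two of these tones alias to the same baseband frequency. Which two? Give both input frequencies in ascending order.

56.5 MHz, 108 MHz

fs/2 = 25.75 MHz.
56.5 MHz mod fs = 5 MHz.
5 MHz ≤ fs/2 = 25.75 MHz, appears at 5 MHz.
53.5 MHz mod fs = 2 MHz.
2 MHz ≤ fs/2 = 25.75 MHz, appears at 2 MHz.
108 MHz mod fs = 5 MHz.
5 MHz ≤ fs/2 = 25.75 MHz, appears at 5 MHz.
56.5 MHz and 108 MHz both map to 5 MHz.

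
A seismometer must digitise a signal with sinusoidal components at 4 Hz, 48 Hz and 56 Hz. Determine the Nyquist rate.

112 Hz

Highest-frequency component: 56 Hz.
Nyquist rate = 2 × 56 Hz = 112 Hz.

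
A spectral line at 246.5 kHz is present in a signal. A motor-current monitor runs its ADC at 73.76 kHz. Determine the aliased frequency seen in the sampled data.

25.22 kHz

246.5 kHz mod fs = 25.22 kHz.
25.22 kHz ≤ fs/2 = 36.88 kHz, appears at 25.22 kHz.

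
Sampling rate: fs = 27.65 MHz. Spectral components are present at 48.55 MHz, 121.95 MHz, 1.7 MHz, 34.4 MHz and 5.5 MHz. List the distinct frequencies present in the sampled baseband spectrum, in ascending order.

1.7 MHz, 5.5 MHz, 6.75 MHz, 11.35 MHz

fs/2 = 13.825 MHz.
48.55 MHz mod fs = 20.9 MHz.
20.9 MHz > fs/2 = 13.825 MHz, folds to fs − 20.9 MHz = 6.75 MHz.
121.95 MHz mod fs = 11.35 MHz.
11.35 MHz ≤ fs/2 = 13.825 MHz, appears at 11.35 MHz.
1.7 MHz ≤ fs/2 = 13.825 MHz, passes unchanged.
34.4 MHz mod fs = 6.75 MHz.
6.75 MHz ≤ fs/2 = 13.825 MHz, appears at 6.75 MHz.
5.5 MHz ≤ fs/2 = 13.825 MHz, passes unchanged.
Distinct values: {1.7 MHz, 5.5 MHz, 6.75 MHz, 11.35 MHz}.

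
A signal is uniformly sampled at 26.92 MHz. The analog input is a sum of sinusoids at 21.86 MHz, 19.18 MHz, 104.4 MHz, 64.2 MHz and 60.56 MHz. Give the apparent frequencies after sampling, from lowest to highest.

fs/2 = 13.46 MHz.
21.86 MHz > fs/2 = 13.46 MHz, folds to fs − 21.86 MHz = 5.06 MHz.
19.18 MHz > fs/2 = 13.46 MHz, folds to fs − 19.18 MHz = 7.74 MHz.
104.4 MHz mod fs = 23.64 MHz.
23.64 MHz > fs/2 = 13.46 MHz, folds to fs − 23.64 MHz = 3.28 MHz.
64.2 MHz mod fs = 10.36 MHz.
10.36 MHz ≤ fs/2 = 13.46 MHz, appears at 10.36 MHz.
60.56 MHz mod fs = 6.72 MHz.
6.72 MHz ≤ fs/2 = 13.46 MHz, appears at 6.72 MHz.
Distinct values: {3.28 MHz, 5.06 MHz, 6.72 MHz, 7.74 MHz, 10.36 MHz}.

3.28 MHz, 5.06 MHz, 6.72 MHz, 7.74 MHz, 10.36 MHz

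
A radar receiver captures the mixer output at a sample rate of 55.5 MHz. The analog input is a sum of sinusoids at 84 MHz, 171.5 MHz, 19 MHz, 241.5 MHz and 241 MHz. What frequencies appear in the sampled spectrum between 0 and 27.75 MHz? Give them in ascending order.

5 MHz, 19 MHz, 19.5 MHz, 27 MHz

fs/2 = 27.75 MHz.
84 MHz mod fs = 28.5 MHz.
28.5 MHz > fs/2 = 27.75 MHz, folds to fs − 28.5 MHz = 27 MHz.
171.5 MHz mod fs = 5 MHz.
5 MHz ≤ fs/2 = 27.75 MHz, appears at 5 MHz.
19 MHz ≤ fs/2 = 27.75 MHz, passes unchanged.
241.5 MHz mod fs = 19.5 MHz.
19.5 MHz ≤ fs/2 = 27.75 MHz, appears at 19.5 MHz.
241 MHz mod fs = 19 MHz.
19 MHz ≤ fs/2 = 27.75 MHz, appears at 19 MHz.
Distinct values: {5 MHz, 19 MHz, 19.5 MHz, 27 MHz}.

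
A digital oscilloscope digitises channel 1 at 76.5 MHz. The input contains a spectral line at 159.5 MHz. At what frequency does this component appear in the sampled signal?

159.5 MHz mod fs = 6.5 MHz.
6.5 MHz ≤ fs/2 = 38.25 MHz, appears at 6.5 MHz.

6.5 MHz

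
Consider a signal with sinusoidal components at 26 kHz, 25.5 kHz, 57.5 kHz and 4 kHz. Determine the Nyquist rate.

Highest-frequency component: 57.5 kHz.
Nyquist rate = 2 × 57.5 kHz = 115 kHz.

115 kHz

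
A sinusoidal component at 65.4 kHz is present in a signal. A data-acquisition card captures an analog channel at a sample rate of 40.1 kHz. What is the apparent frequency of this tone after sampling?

65.4 kHz mod fs = 25.3 kHz.
25.3 kHz > fs/2 = 20.05 kHz, folds to fs − 25.3 kHz = 14.8 kHz.

14.8 kHz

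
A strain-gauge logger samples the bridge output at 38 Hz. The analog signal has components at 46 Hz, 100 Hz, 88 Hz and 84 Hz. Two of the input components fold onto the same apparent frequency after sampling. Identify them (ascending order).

fs/2 = 19 Hz.
46 Hz mod fs = 8 Hz.
8 Hz ≤ fs/2 = 19 Hz, appears at 8 Hz.
100 Hz mod fs = 24 Hz.
24 Hz > fs/2 = 19 Hz, folds to fs − 24 Hz = 14 Hz.
88 Hz mod fs = 12 Hz.
12 Hz ≤ fs/2 = 19 Hz, appears at 12 Hz.
84 Hz mod fs = 8 Hz.
8 Hz ≤ fs/2 = 19 Hz, appears at 8 Hz.
46 Hz and 84 Hz both map to 8 Hz.

46 Hz, 84 Hz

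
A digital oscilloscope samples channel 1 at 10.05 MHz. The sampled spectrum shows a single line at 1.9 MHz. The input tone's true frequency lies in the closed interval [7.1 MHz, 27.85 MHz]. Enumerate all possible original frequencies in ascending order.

8.15 MHz, 11.95 MHz, 18.2 MHz, 22 MHz

Frequencies that alias to 1.9 MHz are k·fs ± 1.9 MHz for integer k ≥ 0.
k=0: 1.9 MHz.
k=1: 8.15 MHz, 11.95 MHz.
k=2: 18.2 MHz, 22 MHz.
k=3: 28.25 MHz, 32.05 MHz.
Within [7.1 MHz, 27.85 MHz]: 8.15 MHz, 11.95 MHz, 18.2 MHz, 22 MHz.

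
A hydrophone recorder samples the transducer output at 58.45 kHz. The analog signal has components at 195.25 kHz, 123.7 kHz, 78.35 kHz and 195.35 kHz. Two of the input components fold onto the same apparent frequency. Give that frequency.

fs/2 = 29.225 kHz.
195.25 kHz mod fs = 19.9 kHz.
19.9 kHz ≤ fs/2 = 29.225 kHz, appears at 19.9 kHz.
123.7 kHz mod fs = 6.8 kHz.
6.8 kHz ≤ fs/2 = 29.225 kHz, appears at 6.8 kHz.
78.35 kHz mod fs = 19.9 kHz.
19.9 kHz ≤ fs/2 = 29.225 kHz, appears at 19.9 kHz.
195.35 kHz mod fs = 20 kHz.
20 kHz ≤ fs/2 = 29.225 kHz, appears at 20 kHz.
78.35 kHz and 195.25 kHz both map to 19.9 kHz.

19.9 kHz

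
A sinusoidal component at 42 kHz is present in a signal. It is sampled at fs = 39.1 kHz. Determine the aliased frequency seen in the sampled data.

42 kHz mod fs = 2.9 kHz.
2.9 kHz ≤ fs/2 = 19.55 kHz, appears at 2.9 kHz.

2.9 kHz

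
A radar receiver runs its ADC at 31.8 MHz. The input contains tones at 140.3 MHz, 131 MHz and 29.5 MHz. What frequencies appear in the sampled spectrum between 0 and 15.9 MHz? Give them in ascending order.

fs/2 = 15.9 MHz.
140.3 MHz mod fs = 13.1 MHz.
13.1 MHz ≤ fs/2 = 15.9 MHz, appears at 13.1 MHz.
131 MHz mod fs = 3.8 MHz.
3.8 MHz ≤ fs/2 = 15.9 MHz, appears at 3.8 MHz.
29.5 MHz > fs/2 = 15.9 MHz, folds to fs − 29.5 MHz = 2.3 MHz.
Distinct values: {2.3 MHz, 3.8 MHz, 13.1 MHz}.

2.3 MHz, 3.8 MHz, 13.1 MHz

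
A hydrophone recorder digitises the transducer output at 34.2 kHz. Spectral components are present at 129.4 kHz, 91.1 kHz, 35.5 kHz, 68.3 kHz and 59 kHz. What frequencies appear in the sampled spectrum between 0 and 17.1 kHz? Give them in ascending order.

0.1 kHz, 1.3 kHz, 7.4 kHz, 9.4 kHz, 11.5 kHz

fs/2 = 17.1 kHz.
129.4 kHz mod fs = 26.8 kHz.
26.8 kHz > fs/2 = 17.1 kHz, folds to fs − 26.8 kHz = 7.4 kHz.
91.1 kHz mod fs = 22.7 kHz.
22.7 kHz > fs/2 = 17.1 kHz, folds to fs − 22.7 kHz = 11.5 kHz.
35.5 kHz mod fs = 1.3 kHz.
1.3 kHz ≤ fs/2 = 17.1 kHz, appears at 1.3 kHz.
68.3 kHz mod fs = 34.1 kHz.
34.1 kHz > fs/2 = 17.1 kHz, folds to fs − 34.1 kHz = 0.1 kHz.
59 kHz mod fs = 24.8 kHz.
24.8 kHz > fs/2 = 17.1 kHz, folds to fs − 24.8 kHz = 9.4 kHz.
Distinct values: {0.1 kHz, 1.3 kHz, 7.4 kHz, 9.4 kHz, 11.5 kHz}.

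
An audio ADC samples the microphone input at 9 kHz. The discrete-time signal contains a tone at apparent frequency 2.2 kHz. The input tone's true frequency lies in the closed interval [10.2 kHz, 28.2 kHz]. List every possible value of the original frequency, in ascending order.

Frequencies that alias to 2.2 kHz are k·fs ± 2.2 kHz for integer k ≥ 0.
k=0: 2.2 kHz.
k=1: 6.8 kHz, 11.2 kHz.
k=2: 15.8 kHz, 20.2 kHz.
k=3: 24.8 kHz, 29.2 kHz.
k=4: 33.8 kHz, 38.2 kHz.
Within [10.2 kHz, 28.2 kHz]: 11.2 kHz, 15.8 kHz, 20.2 kHz, 24.8 kHz.

11.2 kHz, 15.8 kHz, 20.2 kHz, 24.8 kHz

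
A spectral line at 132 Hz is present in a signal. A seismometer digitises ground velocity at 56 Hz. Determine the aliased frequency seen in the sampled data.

132 Hz mod fs = 20 Hz.
20 Hz ≤ fs/2 = 28 Hz, appears at 20 Hz.

20 Hz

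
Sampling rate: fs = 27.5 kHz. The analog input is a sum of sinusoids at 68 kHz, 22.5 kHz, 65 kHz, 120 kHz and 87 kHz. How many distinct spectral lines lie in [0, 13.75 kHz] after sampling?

4

fs/2 = 13.75 kHz.
68 kHz mod fs = 13 kHz.
13 kHz ≤ fs/2 = 13.75 kHz, appears at 13 kHz.
22.5 kHz > fs/2 = 13.75 kHz, folds to fs − 22.5 kHz = 5 kHz.
65 kHz mod fs = 10 kHz.
10 kHz ≤ fs/2 = 13.75 kHz, appears at 10 kHz.
120 kHz mod fs = 10 kHz.
10 kHz ≤ fs/2 = 13.75 kHz, appears at 10 kHz.
87 kHz mod fs = 4.5 kHz.
4.5 kHz ≤ fs/2 = 13.75 kHz, appears at 4.5 kHz.
Distinct values: {4.5 kHz, 5 kHz, 10 kHz, 13 kHz} → 4.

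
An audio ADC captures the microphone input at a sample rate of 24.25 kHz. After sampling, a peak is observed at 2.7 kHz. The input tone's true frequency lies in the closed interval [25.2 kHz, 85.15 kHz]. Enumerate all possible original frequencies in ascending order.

Frequencies that alias to 2.7 kHz are k·fs ± 2.7 kHz for integer k ≥ 0.
k=0: 2.7 kHz.
k=1: 21.55 kHz, 26.95 kHz.
k=2: 45.8 kHz, 51.2 kHz.
k=3: 70.05 kHz, 75.45 kHz.
k=4: 94.3 kHz, 99.7 kHz.
Within [25.2 kHz, 85.15 kHz]: 26.95 kHz, 45.8 kHz, 51.2 kHz, 70.05 kHz, 75.45 kHz.

26.95 kHz, 45.8 kHz, 51.2 kHz, 70.05 kHz, 75.45 kHz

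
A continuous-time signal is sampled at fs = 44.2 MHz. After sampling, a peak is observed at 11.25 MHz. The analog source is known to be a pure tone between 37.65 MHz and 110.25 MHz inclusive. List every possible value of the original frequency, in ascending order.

Frequencies that alias to 11.25 MHz are k·fs ± 11.25 MHz for integer k ≥ 0.
k=0: 11.25 MHz.
k=1: 32.95 MHz, 55.45 MHz.
k=2: 77.15 MHz, 99.65 MHz.
k=3: 121.35 MHz, 143.85 MHz.
Within [37.65 MHz, 110.25 MHz]: 55.45 MHz, 77.15 MHz, 99.65 MHz.

55.45 MHz, 77.15 MHz, 99.65 MHz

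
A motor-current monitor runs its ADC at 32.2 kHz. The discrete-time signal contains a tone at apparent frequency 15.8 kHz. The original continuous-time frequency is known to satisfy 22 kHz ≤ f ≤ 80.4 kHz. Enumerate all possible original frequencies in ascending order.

Frequencies that alias to 15.8 kHz are k·fs ± 15.8 kHz for integer k ≥ 0.
k=0: 15.8 kHz.
k=1: 16.4 kHz, 48 kHz.
k=2: 48.6 kHz, 80.2 kHz.
k=3: 80.8 kHz, 112.4 kHz.
Within [22 kHz, 80.4 kHz]: 48 kHz, 48.6 kHz, 80.2 kHz.

48 kHz, 48.6 kHz, 80.2 kHz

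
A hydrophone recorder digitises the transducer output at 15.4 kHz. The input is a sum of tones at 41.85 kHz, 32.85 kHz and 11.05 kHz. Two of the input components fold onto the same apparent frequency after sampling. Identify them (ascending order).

fs/2 = 7.7 kHz.
41.85 kHz mod fs = 11.05 kHz.
11.05 kHz > fs/2 = 7.7 kHz, folds to fs − 11.05 kHz = 4.35 kHz.
32.85 kHz mod fs = 2.05 kHz.
2.05 kHz ≤ fs/2 = 7.7 kHz, appears at 2.05 kHz.
11.05 kHz > fs/2 = 7.7 kHz, folds to fs − 11.05 kHz = 4.35 kHz.
11.05 kHz and 41.85 kHz both map to 4.35 kHz.

11.05 kHz, 41.85 kHz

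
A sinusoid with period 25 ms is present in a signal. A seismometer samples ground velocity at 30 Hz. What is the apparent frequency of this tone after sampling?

10 Hz

T = 25 ms → f = 1/T = 40 Hz.
40 Hz mod fs = 10 Hz.
10 Hz ≤ fs/2 = 15 Hz, appears at 10 Hz.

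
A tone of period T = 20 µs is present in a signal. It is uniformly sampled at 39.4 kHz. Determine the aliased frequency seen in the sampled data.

T = 20 µs → f = 1/T = 50 kHz.
50 kHz mod fs = 10.6 kHz.
10.6 kHz ≤ fs/2 = 19.7 kHz, appears at 10.6 kHz.

10.6 kHz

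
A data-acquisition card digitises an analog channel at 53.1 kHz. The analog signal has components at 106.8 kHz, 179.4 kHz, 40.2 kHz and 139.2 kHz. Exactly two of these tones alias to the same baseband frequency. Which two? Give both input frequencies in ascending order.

139.2 kHz, 179.4 kHz

fs/2 = 26.55 kHz.
106.8 kHz mod fs = 0.6 kHz.
0.6 kHz ≤ fs/2 = 26.55 kHz, appears at 0.6 kHz.
179.4 kHz mod fs = 20.1 kHz.
20.1 kHz ≤ fs/2 = 26.55 kHz, appears at 20.1 kHz.
40.2 kHz > fs/2 = 26.55 kHz, folds to fs − 40.2 kHz = 12.9 kHz.
139.2 kHz mod fs = 33 kHz.
33 kHz > fs/2 = 26.55 kHz, folds to fs − 33 kHz = 20.1 kHz.
139.2 kHz and 179.4 kHz both map to 20.1 kHz.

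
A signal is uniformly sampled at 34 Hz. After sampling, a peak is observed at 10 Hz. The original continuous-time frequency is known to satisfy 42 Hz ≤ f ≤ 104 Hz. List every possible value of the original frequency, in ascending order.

Frequencies that alias to 10 Hz are k·fs ± 10 Hz for integer k ≥ 0.
k=0: 10 Hz.
k=1: 24 Hz, 44 Hz.
k=2: 58 Hz, 78 Hz.
k=3: 92 Hz, 112 Hz.
k=4: 126 Hz, 146 Hz.
Within [42 Hz, 104 Hz]: 44 Hz, 58 Hz, 78 Hz, 92 Hz.

44 Hz, 58 Hz, 78 Hz, 92 Hz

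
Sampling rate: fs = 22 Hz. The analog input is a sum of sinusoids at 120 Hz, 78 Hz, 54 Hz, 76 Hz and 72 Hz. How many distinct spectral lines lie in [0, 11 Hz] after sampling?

2

fs/2 = 11 Hz.
120 Hz mod fs = 10 Hz.
10 Hz ≤ fs/2 = 11 Hz, appears at 10 Hz.
78 Hz mod fs = 12 Hz.
12 Hz > fs/2 = 11 Hz, folds to fs − 12 Hz = 10 Hz.
54 Hz mod fs = 10 Hz.
10 Hz ≤ fs/2 = 11 Hz, appears at 10 Hz.
76 Hz mod fs = 10 Hz.
10 Hz ≤ fs/2 = 11 Hz, appears at 10 Hz.
72 Hz mod fs = 6 Hz.
6 Hz ≤ fs/2 = 11 Hz, appears at 6 Hz.
Distinct values: {6 Hz, 10 Hz} → 2.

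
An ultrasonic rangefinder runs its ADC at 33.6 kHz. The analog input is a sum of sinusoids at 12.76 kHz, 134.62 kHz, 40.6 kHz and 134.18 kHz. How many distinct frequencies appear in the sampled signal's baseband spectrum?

3

fs/2 = 16.8 kHz.
12.76 kHz ≤ fs/2 = 16.8 kHz, passes unchanged.
134.62 kHz mod fs = 0.22 kHz.
0.22 kHz ≤ fs/2 = 16.8 kHz, appears at 0.22 kHz.
40.6 kHz mod fs = 7 kHz.
7 kHz ≤ fs/2 = 16.8 kHz, appears at 7 kHz.
134.18 kHz mod fs = 33.38 kHz.
33.38 kHz > fs/2 = 16.8 kHz, folds to fs − 33.38 kHz = 0.22 kHz.
Distinct values: {0.22 kHz, 7 kHz, 12.76 kHz} → 3.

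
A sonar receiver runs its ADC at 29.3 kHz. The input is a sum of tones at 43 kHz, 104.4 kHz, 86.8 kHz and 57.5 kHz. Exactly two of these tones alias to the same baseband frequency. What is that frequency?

1.1 kHz

fs/2 = 14.65 kHz.
43 kHz mod fs = 13.7 kHz.
13.7 kHz ≤ fs/2 = 14.65 kHz, appears at 13.7 kHz.
104.4 kHz mod fs = 16.5 kHz.
16.5 kHz > fs/2 = 14.65 kHz, folds to fs − 16.5 kHz = 12.8 kHz.
86.8 kHz mod fs = 28.2 kHz.
28.2 kHz > fs/2 = 14.65 kHz, folds to fs − 28.2 kHz = 1.1 kHz.
57.5 kHz mod fs = 28.2 kHz.
28.2 kHz > fs/2 = 14.65 kHz, folds to fs − 28.2 kHz = 1.1 kHz.
57.5 kHz and 86.8 kHz both map to 1.1 kHz.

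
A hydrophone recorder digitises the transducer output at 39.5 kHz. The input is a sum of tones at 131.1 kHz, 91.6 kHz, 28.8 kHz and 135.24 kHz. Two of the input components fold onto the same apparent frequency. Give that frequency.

12.6 kHz

fs/2 = 19.75 kHz.
131.1 kHz mod fs = 12.6 kHz.
12.6 kHz ≤ fs/2 = 19.75 kHz, appears at 12.6 kHz.
91.6 kHz mod fs = 12.6 kHz.
12.6 kHz ≤ fs/2 = 19.75 kHz, appears at 12.6 kHz.
28.8 kHz > fs/2 = 19.75 kHz, folds to fs − 28.8 kHz = 10.7 kHz.
135.24 kHz mod fs = 16.74 kHz.
16.74 kHz ≤ fs/2 = 19.75 kHz, appears at 16.74 kHz.
91.6 kHz and 131.1 kHz both map to 12.6 kHz.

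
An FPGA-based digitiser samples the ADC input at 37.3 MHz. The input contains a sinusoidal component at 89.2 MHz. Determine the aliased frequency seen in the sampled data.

14.6 MHz

89.2 MHz mod fs = 14.6 MHz.
14.6 MHz ≤ fs/2 = 18.65 MHz, appears at 14.6 MHz.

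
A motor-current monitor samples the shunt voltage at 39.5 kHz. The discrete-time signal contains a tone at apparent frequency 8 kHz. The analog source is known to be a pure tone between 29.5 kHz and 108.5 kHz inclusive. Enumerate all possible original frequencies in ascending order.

31.5 kHz, 47.5 kHz, 71 kHz, 87 kHz

Frequencies that alias to 8 kHz are k·fs ± 8 kHz for integer k ≥ 0.
k=0: 8 kHz.
k=1: 31.5 kHz, 47.5 kHz.
k=2: 71 kHz, 87 kHz.
k=3: 110.5 kHz, 126.5 kHz.
Within [29.5 kHz, 108.5 kHz]: 31.5 kHz, 47.5 kHz, 71 kHz, 87 kHz.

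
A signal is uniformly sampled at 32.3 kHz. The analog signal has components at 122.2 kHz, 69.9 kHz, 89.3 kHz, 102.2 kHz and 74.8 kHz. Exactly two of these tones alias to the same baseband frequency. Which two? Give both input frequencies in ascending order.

69.9 kHz, 102.2 kHz

fs/2 = 16.15 kHz.
122.2 kHz mod fs = 25.3 kHz.
25.3 kHz > fs/2 = 16.15 kHz, folds to fs − 25.3 kHz = 7 kHz.
69.9 kHz mod fs = 5.3 kHz.
5.3 kHz ≤ fs/2 = 16.15 kHz, appears at 5.3 kHz.
89.3 kHz mod fs = 24.7 kHz.
24.7 kHz > fs/2 = 16.15 kHz, folds to fs − 24.7 kHz = 7.6 kHz.
102.2 kHz mod fs = 5.3 kHz.
5.3 kHz ≤ fs/2 = 16.15 kHz, appears at 5.3 kHz.
74.8 kHz mod fs = 10.2 kHz.
10.2 kHz ≤ fs/2 = 16.15 kHz, appears at 10.2 kHz.
69.9 kHz and 102.2 kHz both map to 5.3 kHz.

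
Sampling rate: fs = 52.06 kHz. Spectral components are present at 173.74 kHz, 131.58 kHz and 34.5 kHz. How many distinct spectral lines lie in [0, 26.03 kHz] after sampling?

2

fs/2 = 26.03 kHz.
173.74 kHz mod fs = 17.56 kHz.
17.56 kHz ≤ fs/2 = 26.03 kHz, appears at 17.56 kHz.
131.58 kHz mod fs = 27.46 kHz.
27.46 kHz > fs/2 = 26.03 kHz, folds to fs − 27.46 kHz = 24.6 kHz.
34.5 kHz > fs/2 = 26.03 kHz, folds to fs − 34.5 kHz = 17.56 kHz.
Distinct values: {17.56 kHz, 24.6 kHz} → 2.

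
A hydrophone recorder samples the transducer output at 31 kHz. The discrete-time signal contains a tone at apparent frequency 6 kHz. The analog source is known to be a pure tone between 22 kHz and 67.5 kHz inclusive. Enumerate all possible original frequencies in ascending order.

Frequencies that alias to 6 kHz are k·fs ± 6 kHz for integer k ≥ 0.
k=0: 6 kHz.
k=1: 25 kHz, 37 kHz.
k=2: 56 kHz, 68 kHz.
k=3: 87 kHz, 99 kHz.
Within [22 kHz, 67.5 kHz]: 25 kHz, 37 kHz, 56 kHz.

25 kHz, 37 kHz, 56 kHz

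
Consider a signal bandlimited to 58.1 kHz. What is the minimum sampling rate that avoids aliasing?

116.2 kHz

Nyquist rate = 2 × 58.1 kHz = 116.2 kHz.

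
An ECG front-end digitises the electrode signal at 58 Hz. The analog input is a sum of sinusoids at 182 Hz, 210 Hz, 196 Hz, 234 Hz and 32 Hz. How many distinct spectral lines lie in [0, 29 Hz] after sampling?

fs/2 = 29 Hz.
182 Hz mod fs = 8 Hz.
8 Hz ≤ fs/2 = 29 Hz, appears at 8 Hz.
210 Hz mod fs = 36 Hz.
36 Hz > fs/2 = 29 Hz, folds to fs − 36 Hz = 22 Hz.
196 Hz mod fs = 22 Hz.
22 Hz ≤ fs/2 = 29 Hz, appears at 22 Hz.
234 Hz mod fs = 2 Hz.
2 Hz ≤ fs/2 = 29 Hz, appears at 2 Hz.
32 Hz > fs/2 = 29 Hz, folds to fs − 32 Hz = 26 Hz.
Distinct values: {2 Hz, 8 Hz, 22 Hz, 26 Hz} → 4.

4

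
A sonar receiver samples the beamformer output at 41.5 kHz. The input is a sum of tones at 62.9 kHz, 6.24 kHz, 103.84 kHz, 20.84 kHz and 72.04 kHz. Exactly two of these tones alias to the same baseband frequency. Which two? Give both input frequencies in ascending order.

fs/2 = 20.75 kHz.
62.9 kHz mod fs = 21.4 kHz.
21.4 kHz > fs/2 = 20.75 kHz, folds to fs − 21.4 kHz = 20.1 kHz.
6.24 kHz ≤ fs/2 = 20.75 kHz, passes unchanged.
103.84 kHz mod fs = 20.84 kHz.
20.84 kHz > fs/2 = 20.75 kHz, folds to fs − 20.84 kHz = 20.66 kHz.
20.84 kHz > fs/2 = 20.75 kHz, folds to fs − 20.84 kHz = 20.66 kHz.
72.04 kHz mod fs = 30.54 kHz.
30.54 kHz > fs/2 = 20.75 kHz, folds to fs − 30.54 kHz = 10.96 kHz.
20.84 kHz and 103.84 kHz both map to 20.66 kHz.

20.84 kHz, 103.84 kHz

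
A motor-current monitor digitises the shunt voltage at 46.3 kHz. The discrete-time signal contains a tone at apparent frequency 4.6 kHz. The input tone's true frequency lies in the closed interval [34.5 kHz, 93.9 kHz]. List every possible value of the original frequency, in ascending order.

Frequencies that alias to 4.6 kHz are k·fs ± 4.6 kHz for integer k ≥ 0.
k=0: 4.6 kHz.
k=1: 41.7 kHz, 50.9 kHz.
k=2: 88 kHz, 97.2 kHz.
k=3: 134.3 kHz, 143.5 kHz.
Within [34.5 kHz, 93.9 kHz]: 41.7 kHz, 50.9 kHz, 88 kHz.

41.7 kHz, 50.9 kHz, 88 kHz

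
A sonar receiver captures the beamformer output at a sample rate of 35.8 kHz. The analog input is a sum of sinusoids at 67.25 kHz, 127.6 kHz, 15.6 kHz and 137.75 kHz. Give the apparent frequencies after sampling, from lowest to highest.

fs/2 = 17.9 kHz.
67.25 kHz mod fs = 31.45 kHz.
31.45 kHz > fs/2 = 17.9 kHz, folds to fs − 31.45 kHz = 4.35 kHz.
127.6 kHz mod fs = 20.2 kHz.
20.2 kHz > fs/2 = 17.9 kHz, folds to fs − 20.2 kHz = 15.6 kHz.
15.6 kHz ≤ fs/2 = 17.9 kHz, passes unchanged.
137.75 kHz mod fs = 30.35 kHz.
30.35 kHz > fs/2 = 17.9 kHz, folds to fs − 30.35 kHz = 5.45 kHz.
Distinct values: {4.35 kHz, 5.45 kHz, 15.6 kHz}.

4.35 kHz, 5.45 kHz, 15.6 kHz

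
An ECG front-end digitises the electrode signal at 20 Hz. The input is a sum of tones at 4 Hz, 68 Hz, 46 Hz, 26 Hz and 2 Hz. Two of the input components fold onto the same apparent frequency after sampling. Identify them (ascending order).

26 Hz, 46 Hz

fs/2 = 10 Hz.
4 Hz ≤ fs/2 = 10 Hz, passes unchanged.
68 Hz mod fs = 8 Hz.
8 Hz ≤ fs/2 = 10 Hz, appears at 8 Hz.
46 Hz mod fs = 6 Hz.
6 Hz ≤ fs/2 = 10 Hz, appears at 6 Hz.
26 Hz mod fs = 6 Hz.
6 Hz ≤ fs/2 = 10 Hz, appears at 6 Hz.
2 Hz ≤ fs/2 = 10 Hz, passes unchanged.
26 Hz and 46 Hz both map to 6 Hz.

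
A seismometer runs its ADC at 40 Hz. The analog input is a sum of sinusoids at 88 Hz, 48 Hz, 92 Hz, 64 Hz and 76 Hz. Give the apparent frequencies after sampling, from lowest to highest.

fs/2 = 20 Hz.
88 Hz mod fs = 8 Hz.
8 Hz ≤ fs/2 = 20 Hz, appears at 8 Hz.
48 Hz mod fs = 8 Hz.
8 Hz ≤ fs/2 = 20 Hz, appears at 8 Hz.
92 Hz mod fs = 12 Hz.
12 Hz ≤ fs/2 = 20 Hz, appears at 12 Hz.
64 Hz mod fs = 24 Hz.
24 Hz > fs/2 = 20 Hz, folds to fs − 24 Hz = 16 Hz.
76 Hz mod fs = 36 Hz.
36 Hz > fs/2 = 20 Hz, folds to fs − 36 Hz = 4 Hz.
Distinct values: {4 Hz, 8 Hz, 12 Hz, 16 Hz}.

4 Hz, 8 Hz, 12 Hz, 16 Hz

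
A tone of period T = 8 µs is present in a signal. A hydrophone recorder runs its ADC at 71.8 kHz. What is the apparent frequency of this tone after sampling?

T = 8 µs → f = 1/T = 125 kHz.
125 kHz mod fs = 53.2 kHz.
53.2 kHz > fs/2 = 35.9 kHz, folds to fs − 53.2 kHz = 18.6 kHz.

18.6 kHz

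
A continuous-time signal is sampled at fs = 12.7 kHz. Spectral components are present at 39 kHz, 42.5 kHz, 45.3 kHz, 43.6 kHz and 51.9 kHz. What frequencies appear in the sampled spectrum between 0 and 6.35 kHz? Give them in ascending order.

0.9 kHz, 1.1 kHz, 4.4 kHz, 5.5 kHz

fs/2 = 6.35 kHz.
39 kHz mod fs = 0.9 kHz.
0.9 kHz ≤ fs/2 = 6.35 kHz, appears at 0.9 kHz.
42.5 kHz mod fs = 4.4 kHz.
4.4 kHz ≤ fs/2 = 6.35 kHz, appears at 4.4 kHz.
45.3 kHz mod fs = 7.2 kHz.
7.2 kHz > fs/2 = 6.35 kHz, folds to fs − 7.2 kHz = 5.5 kHz.
43.6 kHz mod fs = 5.5 kHz.
5.5 kHz ≤ fs/2 = 6.35 kHz, appears at 5.5 kHz.
51.9 kHz mod fs = 1.1 kHz.
1.1 kHz ≤ fs/2 = 6.35 kHz, appears at 1.1 kHz.
Distinct values: {0.9 kHz, 1.1 kHz, 4.4 kHz, 5.5 kHz}.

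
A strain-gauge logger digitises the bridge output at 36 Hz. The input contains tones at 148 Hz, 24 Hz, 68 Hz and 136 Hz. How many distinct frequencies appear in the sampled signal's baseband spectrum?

fs/2 = 18 Hz.
148 Hz mod fs = 4 Hz.
4 Hz ≤ fs/2 = 18 Hz, appears at 4 Hz.
24 Hz > fs/2 = 18 Hz, folds to fs − 24 Hz = 12 Hz.
68 Hz mod fs = 32 Hz.
32 Hz > fs/2 = 18 Hz, folds to fs − 32 Hz = 4 Hz.
136 Hz mod fs = 28 Hz.
28 Hz > fs/2 = 18 Hz, folds to fs − 28 Hz = 8 Hz.
Distinct values: {4 Hz, 8 Hz, 12 Hz} → 3.

3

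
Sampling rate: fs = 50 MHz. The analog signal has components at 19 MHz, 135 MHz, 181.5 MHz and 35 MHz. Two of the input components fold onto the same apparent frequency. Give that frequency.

15 MHz

fs/2 = 25 MHz.
19 MHz ≤ fs/2 = 25 MHz, passes unchanged.
135 MHz mod fs = 35 MHz.
35 MHz > fs/2 = 25 MHz, folds to fs − 35 MHz = 15 MHz.
181.5 MHz mod fs = 31.5 MHz.
31.5 MHz > fs/2 = 25 MHz, folds to fs − 31.5 MHz = 18.5 MHz.
35 MHz > fs/2 = 25 MHz, folds to fs − 35 MHz = 15 MHz.
35 MHz and 135 MHz both map to 15 MHz.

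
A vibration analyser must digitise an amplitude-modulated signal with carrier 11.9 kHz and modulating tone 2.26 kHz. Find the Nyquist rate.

28.32 kHz

AM sidebands sit at fc ± fm = 9.64 kHz and 14.16 kHz.
Highest-frequency component: 14.16 kHz.
Nyquist rate = 2 × 14.16 kHz = 28.32 kHz.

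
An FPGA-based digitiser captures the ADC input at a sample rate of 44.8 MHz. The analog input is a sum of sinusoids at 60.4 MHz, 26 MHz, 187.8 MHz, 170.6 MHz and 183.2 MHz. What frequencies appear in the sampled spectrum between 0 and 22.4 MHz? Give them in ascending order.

fs/2 = 22.4 MHz.
60.4 MHz mod fs = 15.6 MHz.
15.6 MHz ≤ fs/2 = 22.4 MHz, appears at 15.6 MHz.
26 MHz > fs/2 = 22.4 MHz, folds to fs − 26 MHz = 18.8 MHz.
187.8 MHz mod fs = 8.6 MHz.
8.6 MHz ≤ fs/2 = 22.4 MHz, appears at 8.6 MHz.
170.6 MHz mod fs = 36.2 MHz.
36.2 MHz > fs/2 = 22.4 MHz, folds to fs − 36.2 MHz = 8.6 MHz.
183.2 MHz mod fs = 4 MHz.
4 MHz ≤ fs/2 = 22.4 MHz, appears at 4 MHz.
Distinct values: {4 MHz, 8.6 MHz, 15.6 MHz, 18.8 MHz}.

4 MHz, 8.6 MHz, 15.6 MHz, 18.8 MHz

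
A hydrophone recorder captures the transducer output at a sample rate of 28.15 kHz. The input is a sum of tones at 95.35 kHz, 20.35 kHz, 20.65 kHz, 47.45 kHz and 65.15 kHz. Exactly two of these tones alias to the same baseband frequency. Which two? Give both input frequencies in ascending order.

fs/2 = 14.075 kHz.
95.35 kHz mod fs = 10.9 kHz.
10.9 kHz ≤ fs/2 = 14.075 kHz, appears at 10.9 kHz.
20.35 kHz > fs/2 = 14.075 kHz, folds to fs − 20.35 kHz = 7.8 kHz.
20.65 kHz > fs/2 = 14.075 kHz, folds to fs − 20.65 kHz = 7.5 kHz.
47.45 kHz mod fs = 19.3 kHz.
19.3 kHz > fs/2 = 14.075 kHz, folds to fs − 19.3 kHz = 8.85 kHz.
65.15 kHz mod fs = 8.85 kHz.
8.85 kHz ≤ fs/2 = 14.075 kHz, appears at 8.85 kHz.
47.45 kHz and 65.15 kHz both map to 8.85 kHz.

47.45 kHz, 65.15 kHz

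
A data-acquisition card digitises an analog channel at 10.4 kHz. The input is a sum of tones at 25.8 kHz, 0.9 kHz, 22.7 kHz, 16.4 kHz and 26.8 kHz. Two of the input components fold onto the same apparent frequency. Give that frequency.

fs/2 = 5.2 kHz.
25.8 kHz mod fs = 5 kHz.
5 kHz ≤ fs/2 = 5.2 kHz, appears at 5 kHz.
0.9 kHz ≤ fs/2 = 5.2 kHz, passes unchanged.
22.7 kHz mod fs = 1.9 kHz.
1.9 kHz ≤ fs/2 = 5.2 kHz, appears at 1.9 kHz.
16.4 kHz mod fs = 6 kHz.
6 kHz > fs/2 = 5.2 kHz, folds to fs − 6 kHz = 4.4 kHz.
26.8 kHz mod fs = 6 kHz.
6 kHz > fs/2 = 5.2 kHz, folds to fs − 6 kHz = 4.4 kHz.
16.4 kHz and 26.8 kHz both map to 4.4 kHz.

4.4 kHz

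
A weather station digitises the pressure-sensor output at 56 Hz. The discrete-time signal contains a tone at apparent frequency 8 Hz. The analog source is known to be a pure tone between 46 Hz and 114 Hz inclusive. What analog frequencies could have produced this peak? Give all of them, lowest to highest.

48 Hz, 64 Hz, 104 Hz

Frequencies that alias to 8 Hz are k·fs ± 8 Hz for integer k ≥ 0.
k=0: 8 Hz.
k=1: 48 Hz, 64 Hz.
k=2: 104 Hz, 120 Hz.
k=3: 160 Hz, 176 Hz.
Within [46 Hz, 114 Hz]: 48 Hz, 64 Hz, 104 Hz.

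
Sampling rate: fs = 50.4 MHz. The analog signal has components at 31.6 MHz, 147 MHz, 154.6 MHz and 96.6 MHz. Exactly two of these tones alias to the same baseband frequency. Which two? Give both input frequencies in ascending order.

fs/2 = 25.2 MHz.
31.6 MHz > fs/2 = 25.2 MHz, folds to fs − 31.6 MHz = 18.8 MHz.
147 MHz mod fs = 46.2 MHz.
46.2 MHz > fs/2 = 25.2 MHz, folds to fs − 46.2 MHz = 4.2 MHz.
154.6 MHz mod fs = 3.4 MHz.
3.4 MHz ≤ fs/2 = 25.2 MHz, appears at 3.4 MHz.
96.6 MHz mod fs = 46.2 MHz.
46.2 MHz > fs/2 = 25.2 MHz, folds to fs − 46.2 MHz = 4.2 MHz.
96.6 MHz and 147 MHz both map to 4.2 MHz.

96.6 MHz, 147 MHz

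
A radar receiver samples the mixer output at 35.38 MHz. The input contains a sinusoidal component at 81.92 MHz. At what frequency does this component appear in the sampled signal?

11.16 MHz

81.92 MHz mod fs = 11.16 MHz.
11.16 MHz ≤ fs/2 = 17.69 MHz, appears at 11.16 MHz.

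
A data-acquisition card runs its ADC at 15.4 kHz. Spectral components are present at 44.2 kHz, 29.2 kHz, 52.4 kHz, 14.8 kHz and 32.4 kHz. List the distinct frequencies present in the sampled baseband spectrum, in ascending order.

fs/2 = 7.7 kHz.
44.2 kHz mod fs = 13.4 kHz.
13.4 kHz > fs/2 = 7.7 kHz, folds to fs − 13.4 kHz = 2 kHz.
29.2 kHz mod fs = 13.8 kHz.
13.8 kHz > fs/2 = 7.7 kHz, folds to fs − 13.8 kHz = 1.6 kHz.
52.4 kHz mod fs = 6.2 kHz.
6.2 kHz ≤ fs/2 = 7.7 kHz, appears at 6.2 kHz.
14.8 kHz > fs/2 = 7.7 kHz, folds to fs − 14.8 kHz = 0.6 kHz.
32.4 kHz mod fs = 1.6 kHz.
1.6 kHz ≤ fs/2 = 7.7 kHz, appears at 1.6 kHz.
Distinct values: {0.6 kHz, 1.6 kHz, 2 kHz, 6.2 kHz}.

0.6 kHz, 1.6 kHz, 2 kHz, 6.2 kHz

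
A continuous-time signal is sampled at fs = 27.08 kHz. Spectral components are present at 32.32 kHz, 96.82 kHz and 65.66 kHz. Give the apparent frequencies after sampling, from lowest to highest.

5.24 kHz, 11.5 kHz

fs/2 = 13.54 kHz.
32.32 kHz mod fs = 5.24 kHz.
5.24 kHz ≤ fs/2 = 13.54 kHz, appears at 5.24 kHz.
96.82 kHz mod fs = 15.58 kHz.
15.58 kHz > fs/2 = 13.54 kHz, folds to fs − 15.58 kHz = 11.5 kHz.
65.66 kHz mod fs = 11.5 kHz.
11.5 kHz ≤ fs/2 = 13.54 kHz, appears at 11.5 kHz.
Distinct values: {5.24 kHz, 11.5 kHz}.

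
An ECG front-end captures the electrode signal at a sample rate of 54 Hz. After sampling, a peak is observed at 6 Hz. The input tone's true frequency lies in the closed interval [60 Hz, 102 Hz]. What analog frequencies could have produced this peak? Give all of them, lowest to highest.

Frequencies that alias to 6 Hz are k·fs ± 6 Hz for integer k ≥ 0.
k=0: 6 Hz.
k=1: 48 Hz, 60 Hz.
k=2: 102 Hz, 114 Hz.
k=3: 156 Hz, 168 Hz.
Within [60 Hz, 102 Hz]: 60 Hz, 102 Hz.

60 Hz, 102 Hz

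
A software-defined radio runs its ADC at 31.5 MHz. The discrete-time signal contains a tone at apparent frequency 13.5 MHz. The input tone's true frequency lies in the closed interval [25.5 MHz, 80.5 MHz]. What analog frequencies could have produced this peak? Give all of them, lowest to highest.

45 MHz, 49.5 MHz, 76.5 MHz

Frequencies that alias to 13.5 MHz are k·fs ± 13.5 MHz for integer k ≥ 0.
k=0: 13.5 MHz.
k=1: 18 MHz, 45 MHz.
k=2: 49.5 MHz, 76.5 MHz.
k=3: 81 MHz, 108 MHz.
Within [25.5 MHz, 80.5 MHz]: 45 MHz, 49.5 MHz, 76.5 MHz.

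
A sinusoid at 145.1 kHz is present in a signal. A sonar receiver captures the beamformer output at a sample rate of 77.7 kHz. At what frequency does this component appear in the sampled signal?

145.1 kHz mod fs = 67.4 kHz.
67.4 kHz > fs/2 = 38.85 kHz, folds to fs − 67.4 kHz = 10.3 kHz.

10.3 kHz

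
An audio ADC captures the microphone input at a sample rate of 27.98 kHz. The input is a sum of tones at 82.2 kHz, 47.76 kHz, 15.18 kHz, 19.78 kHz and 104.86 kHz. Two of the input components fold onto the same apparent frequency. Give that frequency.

fs/2 = 13.99 kHz.
82.2 kHz mod fs = 26.24 kHz.
26.24 kHz > fs/2 = 13.99 kHz, folds to fs − 26.24 kHz = 1.74 kHz.
47.76 kHz mod fs = 19.78 kHz.
19.78 kHz > fs/2 = 13.99 kHz, folds to fs − 19.78 kHz = 8.2 kHz.
15.18 kHz > fs/2 = 13.99 kHz, folds to fs − 15.18 kHz = 12.8 kHz.
19.78 kHz > fs/2 = 13.99 kHz, folds to fs − 19.78 kHz = 8.2 kHz.
104.86 kHz mod fs = 20.92 kHz.
20.92 kHz > fs/2 = 13.99 kHz, folds to fs − 20.92 kHz = 7.06 kHz.
19.78 kHz and 47.76 kHz both map to 8.2 kHz.

8.2 kHz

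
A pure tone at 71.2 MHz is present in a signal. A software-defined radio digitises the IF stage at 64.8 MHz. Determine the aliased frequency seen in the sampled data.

6.4 MHz

71.2 MHz mod fs = 6.4 MHz.
6.4 MHz ≤ fs/2 = 32.4 MHz, appears at 6.4 MHz.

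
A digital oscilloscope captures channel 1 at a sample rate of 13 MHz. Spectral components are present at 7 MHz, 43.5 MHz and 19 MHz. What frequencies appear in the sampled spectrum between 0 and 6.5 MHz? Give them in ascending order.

fs/2 = 6.5 MHz.
7 MHz > fs/2 = 6.5 MHz, folds to fs − 7 MHz = 6 MHz.
43.5 MHz mod fs = 4.5 MHz.
4.5 MHz ≤ fs/2 = 6.5 MHz, appears at 4.5 MHz.
19 MHz mod fs = 6 MHz.
6 MHz ≤ fs/2 = 6.5 MHz, appears at 6 MHz.
Distinct values: {4.5 MHz, 6 MHz}.

4.5 MHz, 6 MHz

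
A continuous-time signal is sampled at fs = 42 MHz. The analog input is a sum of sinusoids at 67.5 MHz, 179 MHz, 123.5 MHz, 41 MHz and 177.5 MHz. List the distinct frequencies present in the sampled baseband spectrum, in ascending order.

fs/2 = 21 MHz.
67.5 MHz mod fs = 25.5 MHz.
25.5 MHz > fs/2 = 21 MHz, folds to fs − 25.5 MHz = 16.5 MHz.
179 MHz mod fs = 11 MHz.
11 MHz ≤ fs/2 = 21 MHz, appears at 11 MHz.
123.5 MHz mod fs = 39.5 MHz.
39.5 MHz > fs/2 = 21 MHz, folds to fs − 39.5 MHz = 2.5 MHz.
41 MHz > fs/2 = 21 MHz, folds to fs − 41 MHz = 1 MHz.
177.5 MHz mod fs = 9.5 MHz.
9.5 MHz ≤ fs/2 = 21 MHz, appears at 9.5 MHz.
Distinct values: {1 MHz, 2.5 MHz, 9.5 MHz, 11 MHz, 16.5 MHz}.

1 MHz, 2.5 MHz, 9.5 MHz, 11 MHz, 16.5 MHz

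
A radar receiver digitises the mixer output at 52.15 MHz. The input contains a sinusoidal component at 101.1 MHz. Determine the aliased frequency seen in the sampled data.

3.2 MHz

101.1 MHz mod fs = 48.95 MHz.
48.95 MHz > fs/2 = 26.075 MHz, folds to fs − 48.95 MHz = 3.2 MHz.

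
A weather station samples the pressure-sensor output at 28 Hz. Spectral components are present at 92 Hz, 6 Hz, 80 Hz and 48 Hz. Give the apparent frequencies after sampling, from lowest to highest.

4 Hz, 6 Hz, 8 Hz

fs/2 = 14 Hz.
92 Hz mod fs = 8 Hz.
8 Hz ≤ fs/2 = 14 Hz, appears at 8 Hz.
6 Hz ≤ fs/2 = 14 Hz, passes unchanged.
80 Hz mod fs = 24 Hz.
24 Hz > fs/2 = 14 Hz, folds to fs − 24 Hz = 4 Hz.
48 Hz mod fs = 20 Hz.
20 Hz > fs/2 = 14 Hz, folds to fs − 20 Hz = 8 Hz.
Distinct values: {4 Hz, 6 Hz, 8 Hz}.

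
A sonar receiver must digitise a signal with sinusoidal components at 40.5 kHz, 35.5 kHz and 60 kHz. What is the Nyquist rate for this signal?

120 kHz

Highest-frequency component: 60 kHz.
Nyquist rate = 2 × 60 kHz = 120 kHz.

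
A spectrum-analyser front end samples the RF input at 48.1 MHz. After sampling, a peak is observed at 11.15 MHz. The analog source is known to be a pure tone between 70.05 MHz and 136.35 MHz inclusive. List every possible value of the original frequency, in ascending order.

85.05 MHz, 107.35 MHz, 133.15 MHz

Frequencies that alias to 11.15 MHz are k·fs ± 11.15 MHz for integer k ≥ 0.
k=0: 11.15 MHz.
k=1: 36.95 MHz, 59.25 MHz.
k=2: 85.05 MHz, 107.35 MHz.
k=3: 133.15 MHz, 155.45 MHz.
k=4: 181.25 MHz, 203.55 MHz.
Within [70.05 MHz, 136.35 MHz]: 85.05 MHz, 107.35 MHz, 133.15 MHz.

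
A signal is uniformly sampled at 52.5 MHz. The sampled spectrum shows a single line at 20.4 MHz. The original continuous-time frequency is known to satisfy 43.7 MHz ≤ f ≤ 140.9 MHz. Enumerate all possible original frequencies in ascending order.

72.9 MHz, 84.6 MHz, 125.4 MHz, 137.1 MHz

Frequencies that alias to 20.4 MHz are k·fs ± 20.4 MHz for integer k ≥ 0.
k=0: 20.4 MHz.
k=1: 32.1 MHz, 72.9 MHz.
k=2: 84.6 MHz, 125.4 MHz.
k=3: 137.1 MHz, 177.9 MHz.
k=4: 189.6 MHz, 230.4 MHz.
Within [43.7 MHz, 140.9 MHz]: 72.9 MHz, 84.6 MHz, 125.4 MHz, 137.1 MHz.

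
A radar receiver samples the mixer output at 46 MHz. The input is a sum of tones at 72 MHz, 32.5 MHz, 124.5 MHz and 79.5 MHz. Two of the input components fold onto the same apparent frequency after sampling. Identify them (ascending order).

fs/2 = 23 MHz.
72 MHz mod fs = 26 MHz.
26 MHz > fs/2 = 23 MHz, folds to fs − 26 MHz = 20 MHz.
32.5 MHz > fs/2 = 23 MHz, folds to fs − 32.5 MHz = 13.5 MHz.
124.5 MHz mod fs = 32.5 MHz.
32.5 MHz > fs/2 = 23 MHz, folds to fs − 32.5 MHz = 13.5 MHz.
79.5 MHz mod fs = 33.5 MHz.
33.5 MHz > fs/2 = 23 MHz, folds to fs − 33.5 MHz = 12.5 MHz.
32.5 MHz and 124.5 MHz both map to 13.5 MHz.

32.5 MHz, 124.5 MHz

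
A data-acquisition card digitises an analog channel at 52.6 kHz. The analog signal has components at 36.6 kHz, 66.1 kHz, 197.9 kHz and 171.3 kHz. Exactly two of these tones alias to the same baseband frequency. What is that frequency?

fs/2 = 26.3 kHz.
36.6 kHz > fs/2 = 26.3 kHz, folds to fs − 36.6 kHz = 16 kHz.
66.1 kHz mod fs = 13.5 kHz.
13.5 kHz ≤ fs/2 = 26.3 kHz, appears at 13.5 kHz.
197.9 kHz mod fs = 40.1 kHz.
40.1 kHz > fs/2 = 26.3 kHz, folds to fs − 40.1 kHz = 12.5 kHz.
171.3 kHz mod fs = 13.5 kHz.
13.5 kHz ≤ fs/2 = 26.3 kHz, appears at 13.5 kHz.
66.1 kHz and 171.3 kHz both map to 13.5 kHz.

13.5 kHz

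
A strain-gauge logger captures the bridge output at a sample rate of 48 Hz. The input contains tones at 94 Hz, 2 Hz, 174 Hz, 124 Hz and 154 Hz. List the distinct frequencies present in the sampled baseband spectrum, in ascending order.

fs/2 = 24 Hz.
94 Hz mod fs = 46 Hz.
46 Hz > fs/2 = 24 Hz, folds to fs − 46 Hz = 2 Hz.
2 Hz ≤ fs/2 = 24 Hz, passes unchanged.
174 Hz mod fs = 30 Hz.
30 Hz > fs/2 = 24 Hz, folds to fs − 30 Hz = 18 Hz.
124 Hz mod fs = 28 Hz.
28 Hz > fs/2 = 24 Hz, folds to fs − 28 Hz = 20 Hz.
154 Hz mod fs = 10 Hz.
10 Hz ≤ fs/2 = 24 Hz, appears at 10 Hz.
Distinct values: {2 Hz, 10 Hz, 18 Hz, 20 Hz}.

2 Hz, 10 Hz, 18 Hz, 20 Hz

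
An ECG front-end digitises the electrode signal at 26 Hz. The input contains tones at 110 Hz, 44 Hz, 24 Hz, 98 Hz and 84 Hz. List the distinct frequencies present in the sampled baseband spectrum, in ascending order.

fs/2 = 13 Hz.
110 Hz mod fs = 6 Hz.
6 Hz ≤ fs/2 = 13 Hz, appears at 6 Hz.
44 Hz mod fs = 18 Hz.
18 Hz > fs/2 = 13 Hz, folds to fs − 18 Hz = 8 Hz.
24 Hz > fs/2 = 13 Hz, folds to fs − 24 Hz = 2 Hz.
98 Hz mod fs = 20 Hz.
20 Hz > fs/2 = 13 Hz, folds to fs − 20 Hz = 6 Hz.
84 Hz mod fs = 6 Hz.
6 Hz ≤ fs/2 = 13 Hz, appears at 6 Hz.
Distinct values: {2 Hz, 6 Hz, 8 Hz}.

2 Hz, 6 Hz, 8 Hz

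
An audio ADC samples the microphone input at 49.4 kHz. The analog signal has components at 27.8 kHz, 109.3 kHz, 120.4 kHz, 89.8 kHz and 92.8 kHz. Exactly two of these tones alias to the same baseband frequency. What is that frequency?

21.6 kHz

fs/2 = 24.7 kHz.
27.8 kHz > fs/2 = 24.7 kHz, folds to fs − 27.8 kHz = 21.6 kHz.
109.3 kHz mod fs = 10.5 kHz.
10.5 kHz ≤ fs/2 = 24.7 kHz, appears at 10.5 kHz.
120.4 kHz mod fs = 21.6 kHz.
21.6 kHz ≤ fs/2 = 24.7 kHz, appears at 21.6 kHz.
89.8 kHz mod fs = 40.4 kHz.
40.4 kHz > fs/2 = 24.7 kHz, folds to fs − 40.4 kHz = 9 kHz.
92.8 kHz mod fs = 43.4 kHz.
43.4 kHz > fs/2 = 24.7 kHz, folds to fs − 43.4 kHz = 6 kHz.
27.8 kHz and 120.4 kHz both map to 21.6 kHz.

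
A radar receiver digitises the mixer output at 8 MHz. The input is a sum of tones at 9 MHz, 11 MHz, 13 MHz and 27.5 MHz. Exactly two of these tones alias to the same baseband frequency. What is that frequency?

3 MHz

fs/2 = 4 MHz.
9 MHz mod fs = 1 MHz.
1 MHz ≤ fs/2 = 4 MHz, appears at 1 MHz.
11 MHz mod fs = 3 MHz.
3 MHz ≤ fs/2 = 4 MHz, appears at 3 MHz.
13 MHz mod fs = 5 MHz.
5 MHz > fs/2 = 4 MHz, folds to fs − 5 MHz = 3 MHz.
27.5 MHz mod fs = 3.5 MHz.
3.5 MHz ≤ fs/2 = 4 MHz, appears at 3.5 MHz.
11 MHz and 13 MHz both map to 3 MHz.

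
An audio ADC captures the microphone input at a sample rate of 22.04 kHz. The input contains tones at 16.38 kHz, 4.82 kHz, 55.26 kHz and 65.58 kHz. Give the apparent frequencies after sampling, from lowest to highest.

fs/2 = 11.02 kHz.
16.38 kHz > fs/2 = 11.02 kHz, folds to fs − 16.38 kHz = 5.66 kHz.
4.82 kHz ≤ fs/2 = 11.02 kHz, passes unchanged.
55.26 kHz mod fs = 11.18 kHz.
11.18 kHz > fs/2 = 11.02 kHz, folds to fs − 11.18 kHz = 10.86 kHz.
65.58 kHz mod fs = 21.5 kHz.
21.5 kHz > fs/2 = 11.02 kHz, folds to fs − 21.5 kHz = 0.54 kHz.
Distinct values: {0.54 kHz, 4.82 kHz, 5.66 kHz, 10.86 kHz}.

0.54 kHz, 4.82 kHz, 5.66 kHz, 10.86 kHz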